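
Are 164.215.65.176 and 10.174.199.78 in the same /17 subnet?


Mask: 255.255.128.0
164.215.65.176 AND mask = 164.215.0.0
10.174.199.78 AND mask = 10.174.128.0
No, different subnets (164.215.0.0 vs 10.174.128.0)


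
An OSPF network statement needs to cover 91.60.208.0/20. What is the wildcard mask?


Subnet mask: 255.255.240.0
Wildcard = 255.255.255.255 - subnet mask
255 - 255 = 0
255 - 255 = 0
255 - 240 = 15
255 - 0 = 255
Wildcard: 0.0.15.255


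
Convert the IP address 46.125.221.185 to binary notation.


46 = 00101110
125 = 01111101
221 = 11011101
185 = 10111001
Binary: 00101110.01111101.11011101.10111001


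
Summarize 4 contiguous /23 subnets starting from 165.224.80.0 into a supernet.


Original prefix: /23
Number of subnets: 4 = 2^2
New prefix = 23 - 2 = 21
Supernet: 165.224.80.0/21


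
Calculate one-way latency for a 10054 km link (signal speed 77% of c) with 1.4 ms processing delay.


Speed = 0.77 * 3e5 km/s = 231000 km/s
Propagation delay = 10054 / 231000 = 0.0435 s = 43.5238 ms
Processing delay = 1.4 ms
Total one-way latency = 44.9238 ms


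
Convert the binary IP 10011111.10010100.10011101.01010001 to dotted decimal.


10011111 = 159
10010100 = 148
10011101 = 157
01010001 = 81
IP: 159.148.157.81


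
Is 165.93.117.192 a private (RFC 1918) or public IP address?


RFC 1918 private ranges:
  10.0.0.0/8 (10.0.0.0 - 10.255.255.255)
  172.16.0.0/12 (172.16.0.0 - 172.31.255.255)
  192.168.0.0/16 (192.168.0.0 - 192.168.255.255)
Public (not in any RFC 1918 range)


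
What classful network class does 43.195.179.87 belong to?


First octet: 43
Binary: 00101011
0xxxxxxx -> Class A (1-126)
Class A, default mask 255.0.0.0 (/8)


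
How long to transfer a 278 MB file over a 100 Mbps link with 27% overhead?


Effective throughput = 100 * (1 - 27/100) = 73 Mbps
File size in Mb = 278 * 8 = 2224 Mb
Time = 2224 / 73
Time = 30.4658 seconds


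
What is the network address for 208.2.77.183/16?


IP:   11010000.00000010.01001101.10110111
Mask: 11111111.11111111.00000000.00000000
AND operation:
Net:  11010000.00000010.00000000.00000000
Network: 208.2.0.0/16


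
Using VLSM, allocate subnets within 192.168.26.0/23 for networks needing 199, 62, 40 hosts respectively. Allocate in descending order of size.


199 hosts -> /24 (254 usable): 192.168.26.0/24
62 hosts -> /26 (62 usable): 192.168.27.0/26
40 hosts -> /26 (62 usable): 192.168.27.64/26
Allocation: 192.168.26.0/24 (199 hosts, 254 usable); 192.168.27.0/26 (62 hosts, 62 usable); 192.168.27.64/26 (40 hosts, 62 usable)


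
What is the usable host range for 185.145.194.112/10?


Network: 185.128.0.0
Broadcast: 185.191.255.255
First usable = network + 1
Last usable = broadcast - 1
Range: 185.128.0.1 to 185.191.255.254


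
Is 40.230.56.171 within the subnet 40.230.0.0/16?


Subnet network: 40.230.0.0
Test IP AND mask: 40.230.0.0
Yes, 40.230.56.171 is in 40.230.0.0/16


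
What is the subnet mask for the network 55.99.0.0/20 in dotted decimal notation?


/20 means 20 network bits, 12 host bits
Binary: 11111111111111111111000000000000
Mask: 255.255.240.0


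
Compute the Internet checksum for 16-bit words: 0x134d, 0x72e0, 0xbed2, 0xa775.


Sum all words (with carry folding):
+ 0x134d = 0x134d
+ 0x72e0 = 0x862d
+ 0xbed2 = 0x4500
+ 0xa775 = 0xec75
One's complement: ~0xec75
Checksum = 0x138a


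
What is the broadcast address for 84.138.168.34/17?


Network: 84.138.128.0/17
Host bits = 15
Set all host bits to 1:
Broadcast: 84.138.255.255


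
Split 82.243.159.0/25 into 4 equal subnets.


New prefix = 25 + 2 = 27
Each subnet has 32 addresses
  82.243.159.0/27
  82.243.159.32/27
  82.243.159.64/27
  82.243.159.96/27
Subnets: 82.243.159.0/27, 82.243.159.32/27, 82.243.159.64/27, 82.243.159.96/27


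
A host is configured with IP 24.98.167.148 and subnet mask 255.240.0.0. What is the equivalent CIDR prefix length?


Binary: 11111111.11110000.00000000.00000000
Count leading 1s
Prefix: /12


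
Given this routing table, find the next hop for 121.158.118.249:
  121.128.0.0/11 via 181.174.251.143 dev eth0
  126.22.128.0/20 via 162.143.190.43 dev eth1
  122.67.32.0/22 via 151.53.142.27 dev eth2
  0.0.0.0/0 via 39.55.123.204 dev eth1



Longest prefix match for 121.158.118.249:
  /11 121.128.0.0: MATCH
  /20 126.22.128.0: no
  /22 122.67.32.0: no
  /0 0.0.0.0: MATCH
Selected: next-hop 181.174.251.143 via eth0 (matched /11)


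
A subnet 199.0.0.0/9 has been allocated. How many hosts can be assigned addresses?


Host bits = 32 - 9 = 23
Total addresses = 2^23 = 8388608
Usable = total - 2 (network and broadcast)
Usable hosts: 8388606


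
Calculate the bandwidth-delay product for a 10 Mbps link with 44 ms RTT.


BDP = bandwidth * RTT
= 10 Mbps * 44 ms
= 10 * 1e6 * 44 / 1000 bits
= 440000 bits
= 55000 bytes
= 53.7109 KB
BDP = 440000 bits (55000 bytes)


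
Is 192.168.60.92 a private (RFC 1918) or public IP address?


RFC 1918 private ranges:
  10.0.0.0/8 (10.0.0.0 - 10.255.255.255)
  172.16.0.0/12 (172.16.0.0 - 172.31.255.255)
  192.168.0.0/16 (192.168.0.0 - 192.168.255.255)
Private (in 192.168.0.0/16)


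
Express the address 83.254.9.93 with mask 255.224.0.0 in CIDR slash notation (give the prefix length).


Binary: 11111111.11100000.00000000.00000000
Count leading 1s
Prefix: /11


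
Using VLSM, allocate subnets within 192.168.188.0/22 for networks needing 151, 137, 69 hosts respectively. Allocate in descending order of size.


151 hosts -> /24 (254 usable): 192.168.188.0/24
137 hosts -> /24 (254 usable): 192.168.189.0/24
69 hosts -> /25 (126 usable): 192.168.190.0/25
Allocation: 192.168.188.0/24 (151 hosts, 254 usable); 192.168.189.0/24 (137 hosts, 254 usable); 192.168.190.0/25 (69 hosts, 126 usable)


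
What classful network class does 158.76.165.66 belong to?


First octet: 158
Binary: 10011110
10xxxxxx -> Class B (128-191)
Class B, default mask 255.255.0.0 (/16)


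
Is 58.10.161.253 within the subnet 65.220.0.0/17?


Subnet network: 65.220.0.0
Test IP AND mask: 58.10.128.0
No, 58.10.161.253 is not in 65.220.0.0/17


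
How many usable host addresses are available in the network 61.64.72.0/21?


Host bits = 32 - 21 = 11
Total addresses = 2^11 = 2048
Usable = total - 2 (network and broadcast)
Usable hosts: 2046


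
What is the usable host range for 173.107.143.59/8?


Network: 173.0.0.0
Broadcast: 173.255.255.255
First usable = network + 1
Last usable = broadcast - 1
Range: 173.0.0.1 to 173.255.255.254


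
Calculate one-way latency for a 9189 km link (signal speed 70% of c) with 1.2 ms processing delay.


Speed = 0.7 * 3e5 km/s = 210000 km/s
Propagation delay = 9189 / 210000 = 0.0438 s = 43.7571 ms
Processing delay = 1.2 ms
Total one-way latency = 44.9571 ms


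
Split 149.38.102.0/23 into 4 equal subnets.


New prefix = 23 + 2 = 25
Each subnet has 128 addresses
  149.38.102.0/25
  149.38.102.128/25
  149.38.103.0/25
  149.38.103.128/25
Subnets: 149.38.102.0/25, 149.38.102.128/25, 149.38.103.0/25, 149.38.103.128/25


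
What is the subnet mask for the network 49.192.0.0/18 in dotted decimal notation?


/18 means 18 network bits, 14 host bits
Binary: 11111111111111111100000000000000
Mask: 255.255.192.0


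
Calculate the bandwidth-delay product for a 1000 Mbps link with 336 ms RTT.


BDP = bandwidth * RTT
= 1000 Mbps * 336 ms
= 1000 * 1e6 * 336 / 1000 bits
= 336000000 bits
= 42000000 bytes
= 41015.625 KB
BDP = 336000000 bits (42000000 bytes)


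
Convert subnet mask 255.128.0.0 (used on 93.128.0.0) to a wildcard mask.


Subnet mask: 255.128.0.0
Wildcard = 255.255.255.255 - subnet mask
255 - 255 = 0
255 - 128 = 127
255 - 0 = 255
255 - 0 = 255
Wildcard: 0.127.255.255


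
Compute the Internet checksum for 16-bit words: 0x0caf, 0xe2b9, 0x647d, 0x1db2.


Sum all words (with carry folding):
+ 0x0caf = 0x0caf
+ 0xe2b9 = 0xef68
+ 0x647d = 0x53e6
+ 0x1db2 = 0x7198
One's complement: ~0x7198
Checksum = 0x8e67


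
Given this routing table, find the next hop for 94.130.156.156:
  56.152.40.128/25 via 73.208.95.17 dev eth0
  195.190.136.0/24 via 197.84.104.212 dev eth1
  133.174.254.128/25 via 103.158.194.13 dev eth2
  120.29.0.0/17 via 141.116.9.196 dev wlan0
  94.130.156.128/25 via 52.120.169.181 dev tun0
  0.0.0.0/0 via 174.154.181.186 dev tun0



Longest prefix match for 94.130.156.156:
  /25 56.152.40.128: no
  /24 195.190.136.0: no
  /25 133.174.254.128: no
  /17 120.29.0.0: no
  /25 94.130.156.128: MATCH
  /0 0.0.0.0: MATCH
Selected: next-hop 52.120.169.181 via tun0 (matched /25)


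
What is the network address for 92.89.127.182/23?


IP:   01011100.01011001.01111111.10110110
Mask: 11111111.11111111.11111110.00000000
AND operation:
Net:  01011100.01011001.01111110.00000000
Network: 92.89.126.0/23


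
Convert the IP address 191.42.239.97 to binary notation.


191 = 10111111
42 = 00101010
239 = 11101111
97 = 01100001
Binary: 10111111.00101010.11101111.01100001


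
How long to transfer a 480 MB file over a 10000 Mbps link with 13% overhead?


Effective throughput = 10000 * (1 - 13/100) = 8700 Mbps
File size in Mb = 480 * 8 = 3840 Mb
Time = 3840 / 8700
Time = 0.4414 seconds


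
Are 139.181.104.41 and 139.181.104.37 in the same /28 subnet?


Mask: 255.255.255.240
139.181.104.41 AND mask = 139.181.104.32
139.181.104.37 AND mask = 139.181.104.32
Yes, same subnet (139.181.104.32)


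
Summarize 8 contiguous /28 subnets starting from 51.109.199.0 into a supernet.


Original prefix: /28
Number of subnets: 8 = 2^3
New prefix = 28 - 3 = 25
Supernet: 51.109.199.0/25


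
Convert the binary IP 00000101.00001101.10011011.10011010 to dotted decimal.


00000101 = 5
00001101 = 13
10011011 = 155
10011010 = 154
IP: 5.13.155.154


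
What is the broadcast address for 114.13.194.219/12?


Network: 114.0.0.0/12
Host bits = 20
Set all host bits to 1:
Broadcast: 114.15.255.255


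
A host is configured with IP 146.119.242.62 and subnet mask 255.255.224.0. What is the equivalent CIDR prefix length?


Binary: 11111111.11111111.11100000.00000000
Count leading 1s
Prefix: /19


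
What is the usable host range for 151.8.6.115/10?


Network: 151.0.0.0
Broadcast: 151.63.255.255
First usable = network + 1
Last usable = broadcast - 1
Range: 151.0.0.1 to 151.63.255.254


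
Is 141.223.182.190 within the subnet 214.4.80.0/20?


Subnet network: 214.4.80.0
Test IP AND mask: 141.223.176.0
No, 141.223.182.190 is not in 214.4.80.0/20


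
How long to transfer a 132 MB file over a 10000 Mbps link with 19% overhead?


Effective throughput = 10000 * (1 - 19/100) = 8100.0 Mbps
File size in Mb = 132 * 8 = 1056 Mb
Time = 1056 / 8100.0
Time = 0.1304 seconds


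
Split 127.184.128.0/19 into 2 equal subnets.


New prefix = 19 + 1 = 20
Each subnet has 4096 addresses
  127.184.128.0/20
  127.184.144.0/20
Subnets: 127.184.128.0/20, 127.184.144.0/20


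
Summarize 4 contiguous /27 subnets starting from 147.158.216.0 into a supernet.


Original prefix: /27
Number of subnets: 4 = 2^2
New prefix = 27 - 2 = 25
Supernet: 147.158.216.0/25


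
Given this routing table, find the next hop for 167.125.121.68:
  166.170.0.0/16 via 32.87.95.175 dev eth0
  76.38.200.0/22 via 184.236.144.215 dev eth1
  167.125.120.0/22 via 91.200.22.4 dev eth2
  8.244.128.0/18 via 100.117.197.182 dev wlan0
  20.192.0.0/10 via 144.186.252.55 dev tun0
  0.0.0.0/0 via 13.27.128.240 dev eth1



Longest prefix match for 167.125.121.68:
  /16 166.170.0.0: no
  /22 76.38.200.0: no
  /22 167.125.120.0: MATCH
  /18 8.244.128.0: no
  /10 20.192.0.0: no
  /0 0.0.0.0: MATCH
Selected: next-hop 91.200.22.4 via eth2 (matched /22)


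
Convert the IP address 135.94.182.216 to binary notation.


135 = 10000111
94 = 01011110
182 = 10110110
216 = 11011000
Binary: 10000111.01011110.10110110.11011000


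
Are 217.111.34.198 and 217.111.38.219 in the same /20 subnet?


Mask: 255.255.240.0
217.111.34.198 AND mask = 217.111.32.0
217.111.38.219 AND mask = 217.111.32.0
Yes, same subnet (217.111.32.0)


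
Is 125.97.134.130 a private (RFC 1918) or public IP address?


RFC 1918 private ranges:
  10.0.0.0/8 (10.0.0.0 - 10.255.255.255)
  172.16.0.0/12 (172.16.0.0 - 172.31.255.255)
  192.168.0.0/16 (192.168.0.0 - 192.168.255.255)
Public (not in any RFC 1918 range)


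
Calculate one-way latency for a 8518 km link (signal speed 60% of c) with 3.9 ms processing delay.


Speed = 0.6 * 3e5 km/s = 180000 km/s
Propagation delay = 8518 / 180000 = 0.0473 s = 47.3222 ms
Processing delay = 3.9 ms
Total one-way latency = 51.2222 ms


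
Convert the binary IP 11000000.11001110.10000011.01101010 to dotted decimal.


11000000 = 192
11001110 = 206
10000011 = 131
01101010 = 106
IP: 192.206.131.106


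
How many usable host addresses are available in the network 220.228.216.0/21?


Host bits = 32 - 21 = 11
Total addresses = 2^11 = 2048
Usable = total - 2 (network and broadcast)
Usable hosts: 2046


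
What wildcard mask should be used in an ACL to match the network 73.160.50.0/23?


Subnet mask: 255.255.254.0
Wildcard = 255.255.255.255 - subnet mask
255 - 255 = 0
255 - 255 = 0
255 - 254 = 1
255 - 0 = 255
Wildcard: 0.0.1.255


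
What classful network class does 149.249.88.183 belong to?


First octet: 149
Binary: 10010101
10xxxxxx -> Class B (128-191)
Class B, default mask 255.255.0.0 (/16)


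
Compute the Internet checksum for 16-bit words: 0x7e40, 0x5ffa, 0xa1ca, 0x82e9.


Sum all words (with carry folding):
+ 0x7e40 = 0x7e40
+ 0x5ffa = 0xde3a
+ 0xa1ca = 0x8005
+ 0x82e9 = 0x02ef
One's complement: ~0x02ef
Checksum = 0xfd10


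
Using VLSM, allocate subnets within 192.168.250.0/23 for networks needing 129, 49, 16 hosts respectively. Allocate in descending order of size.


129 hosts -> /24 (254 usable): 192.168.250.0/24
49 hosts -> /26 (62 usable): 192.168.251.0/26
16 hosts -> /27 (30 usable): 192.168.251.64/27
Allocation: 192.168.250.0/24 (129 hosts, 254 usable); 192.168.251.0/26 (49 hosts, 62 usable); 192.168.251.64/27 (16 hosts, 30 usable)


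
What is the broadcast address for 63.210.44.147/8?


Network: 63.0.0.0/8
Host bits = 24
Set all host bits to 1:
Broadcast: 63.255.255.255


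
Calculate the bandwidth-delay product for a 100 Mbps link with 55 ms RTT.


BDP = bandwidth * RTT
= 100 Mbps * 55 ms
= 100 * 1e6 * 55 / 1000 bits
= 5500000 bits
= 687500 bytes
= 671.3867 KB
BDP = 5500000 bits (687500 bytes)


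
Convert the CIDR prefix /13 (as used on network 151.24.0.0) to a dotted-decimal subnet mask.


/13 means 13 network bits, 19 host bits
Binary: 11111111111110000000000000000000
Mask: 255.248.0.0


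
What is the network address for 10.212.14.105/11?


IP:   00001010.11010100.00001110.01101001
Mask: 11111111.11100000.00000000.00000000
AND operation:
Net:  00001010.11000000.00000000.00000000
Network: 10.192.0.0/11


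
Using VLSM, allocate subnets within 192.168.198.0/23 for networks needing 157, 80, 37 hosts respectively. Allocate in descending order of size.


157 hosts -> /24 (254 usable): 192.168.198.0/24
80 hosts -> /25 (126 usable): 192.168.199.0/25
37 hosts -> /26 (62 usable): 192.168.199.128/26
Allocation: 192.168.198.0/24 (157 hosts, 254 usable); 192.168.199.0/25 (80 hosts, 126 usable); 192.168.199.128/26 (37 hosts, 62 usable)


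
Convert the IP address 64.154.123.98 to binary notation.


64 = 01000000
154 = 10011010
123 = 01111011
98 = 01100010
Binary: 01000000.10011010.01111011.01100010


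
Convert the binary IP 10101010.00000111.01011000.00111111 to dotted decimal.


10101010 = 170
00000111 = 7
01011000 = 88
00111111 = 63
IP: 170.7.88.63


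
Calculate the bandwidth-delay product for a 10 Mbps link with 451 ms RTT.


BDP = bandwidth * RTT
= 10 Mbps * 451 ms
= 10 * 1e6 * 451 / 1000 bits
= 4510000 bits
= 563750 bytes
= 550.5371 KB
BDP = 4510000 bits (563750 bytes)


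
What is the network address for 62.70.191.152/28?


IP:   00111110.01000110.10111111.10011000
Mask: 11111111.11111111.11111111.11110000
AND operation:
Net:  00111110.01000110.10111111.10010000
Network: 62.70.191.144/28


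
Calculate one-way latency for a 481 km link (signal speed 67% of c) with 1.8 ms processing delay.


Speed = 0.67 * 3e5 km/s = 201000 km/s
Propagation delay = 481 / 201000 = 0.0024 s = 2.393 ms
Processing delay = 1.8 ms
Total one-way latency = 4.193 ms


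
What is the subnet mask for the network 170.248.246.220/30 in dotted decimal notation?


/30 means 30 network bits, 2 host bits
Binary: 11111111111111111111111111111100
Mask: 255.255.255.252


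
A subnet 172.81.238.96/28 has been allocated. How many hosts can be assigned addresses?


Host bits = 32 - 28 = 4
Total addresses = 2^4 = 16
Usable = total - 2 (network and broadcast)
Usable hosts: 14


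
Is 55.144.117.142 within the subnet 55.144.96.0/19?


Subnet network: 55.144.96.0
Test IP AND mask: 55.144.96.0
Yes, 55.144.117.142 is in 55.144.96.0/19


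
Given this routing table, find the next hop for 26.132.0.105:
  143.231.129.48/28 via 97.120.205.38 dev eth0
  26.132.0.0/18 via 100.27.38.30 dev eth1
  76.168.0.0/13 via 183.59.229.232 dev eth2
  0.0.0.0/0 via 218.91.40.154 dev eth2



Longest prefix match for 26.132.0.105:
  /28 143.231.129.48: no
  /18 26.132.0.0: MATCH
  /13 76.168.0.0: no
  /0 0.0.0.0: MATCH
Selected: next-hop 100.27.38.30 via eth1 (matched /18)


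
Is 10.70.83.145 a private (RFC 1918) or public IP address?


RFC 1918 private ranges:
  10.0.0.0/8 (10.0.0.0 - 10.255.255.255)
  172.16.0.0/12 (172.16.0.0 - 172.31.255.255)
  192.168.0.0/16 (192.168.0.0 - 192.168.255.255)
Private (in 10.0.0.0/8)


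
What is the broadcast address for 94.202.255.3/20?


Network: 94.202.240.0/20
Host bits = 12
Set all host bits to 1:
Broadcast: 94.202.255.255


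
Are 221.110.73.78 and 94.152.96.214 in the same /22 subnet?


Mask: 255.255.252.0
221.110.73.78 AND mask = 221.110.72.0
94.152.96.214 AND mask = 94.152.96.0
No, different subnets (221.110.72.0 vs 94.152.96.0)


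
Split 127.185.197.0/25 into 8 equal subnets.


New prefix = 25 + 3 = 28
Each subnet has 16 addresses
  127.185.197.0/28
  127.185.197.16/28
  127.185.197.32/28
  127.185.197.48/28
  127.185.197.64/28
  127.185.197.80/28
  127.185.197.96/28
  127.185.197.112/28
Subnets: 127.185.197.0/28, 127.185.197.16/28, 127.185.197.32/28, 127.185.197.48/28, 127.185.197.64/28, 127.185.197.80/28, 127.185.197.96/28, 127.185.197.112/28


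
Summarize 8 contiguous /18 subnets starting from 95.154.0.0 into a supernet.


Original prefix: /18
Number of subnets: 8 = 2^3
New prefix = 18 - 3 = 15
Supernet: 95.154.0.0/15


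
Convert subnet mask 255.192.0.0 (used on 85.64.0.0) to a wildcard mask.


Subnet mask: 255.192.0.0
Wildcard = 255.255.255.255 - subnet mask
255 - 255 = 0
255 - 192 = 63
255 - 0 = 255
255 - 0 = 255
Wildcard: 0.63.255.255


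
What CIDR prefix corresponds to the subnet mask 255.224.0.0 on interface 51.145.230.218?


Binary: 11111111.11100000.00000000.00000000
Count leading 1s
Prefix: /11


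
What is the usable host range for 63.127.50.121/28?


Network: 63.127.50.112
Broadcast: 63.127.50.127
First usable = network + 1
Last usable = broadcast - 1
Range: 63.127.50.113 to 63.127.50.126


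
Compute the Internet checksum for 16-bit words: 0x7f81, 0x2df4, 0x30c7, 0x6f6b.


Sum all words (with carry folding):
+ 0x7f81 = 0x7f81
+ 0x2df4 = 0xad75
+ 0x30c7 = 0xde3c
+ 0x6f6b = 0x4da8
One's complement: ~0x4da8
Checksum = 0xb257


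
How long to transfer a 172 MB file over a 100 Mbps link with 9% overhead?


Effective throughput = 100 * (1 - 9/100) = 91 Mbps
File size in Mb = 172 * 8 = 1376 Mb
Time = 1376 / 91
Time = 15.1209 seconds


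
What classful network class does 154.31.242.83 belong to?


First octet: 154
Binary: 10011010
10xxxxxx -> Class B (128-191)
Class B, default mask 255.255.0.0 (/16)


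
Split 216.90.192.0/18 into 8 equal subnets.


New prefix = 18 + 3 = 21
Each subnet has 2048 addresses
  216.90.192.0/21
  216.90.200.0/21
  216.90.208.0/21
  216.90.216.0/21
  216.90.224.0/21
  216.90.232.0/21
  216.90.240.0/21
  216.90.248.0/21
Subnets: 216.90.192.0/21, 216.90.200.0/21, 216.90.208.0/21, 216.90.216.0/21, 216.90.224.0/21, 216.90.232.0/21, 216.90.240.0/21, 216.90.248.0/21


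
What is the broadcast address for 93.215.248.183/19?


Network: 93.215.224.0/19
Host bits = 13
Set all host bits to 1:
Broadcast: 93.215.255.255


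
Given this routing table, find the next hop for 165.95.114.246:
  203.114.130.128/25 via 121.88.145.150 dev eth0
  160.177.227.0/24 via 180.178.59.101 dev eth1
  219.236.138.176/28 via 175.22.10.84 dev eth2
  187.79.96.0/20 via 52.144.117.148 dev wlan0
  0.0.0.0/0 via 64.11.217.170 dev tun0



Longest prefix match for 165.95.114.246:
  /25 203.114.130.128: no
  /24 160.177.227.0: no
  /28 219.236.138.176: no
  /20 187.79.96.0: no
  /0 0.0.0.0: MATCH
Selected: next-hop 64.11.217.170 via tun0 (matched /0)


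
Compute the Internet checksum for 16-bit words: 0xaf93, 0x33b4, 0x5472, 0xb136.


Sum all words (with carry folding):
+ 0xaf93 = 0xaf93
+ 0x33b4 = 0xe347
+ 0x5472 = 0x37ba
+ 0xb136 = 0xe8f0
One's complement: ~0xe8f0
Checksum = 0x170f


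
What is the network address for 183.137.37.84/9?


IP:   10110111.10001001.00100101.01010100
Mask: 11111111.10000000.00000000.00000000
AND operation:
Net:  10110111.10000000.00000000.00000000
Network: 183.128.0.0/9


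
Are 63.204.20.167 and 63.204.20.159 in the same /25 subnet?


Mask: 255.255.255.128
63.204.20.167 AND mask = 63.204.20.128
63.204.20.159 AND mask = 63.204.20.128
Yes, same subnet (63.204.20.128)


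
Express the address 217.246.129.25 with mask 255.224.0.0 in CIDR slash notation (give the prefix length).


Binary: 11111111.11100000.00000000.00000000
Count leading 1s
Prefix: /11


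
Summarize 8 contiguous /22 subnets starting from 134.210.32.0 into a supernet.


Original prefix: /22
Number of subnets: 8 = 2^3
New prefix = 22 - 3 = 19
Supernet: 134.210.32.0/19


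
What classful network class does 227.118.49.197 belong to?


First octet: 227
Binary: 11100011
1110xxxx -> Class D (224-239)
Class D (multicast), default mask N/A


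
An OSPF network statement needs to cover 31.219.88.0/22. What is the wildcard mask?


Subnet mask: 255.255.252.0
Wildcard = 255.255.255.255 - subnet mask
255 - 255 = 0
255 - 255 = 0
255 - 252 = 3
255 - 0 = 255
Wildcard: 0.0.3.255


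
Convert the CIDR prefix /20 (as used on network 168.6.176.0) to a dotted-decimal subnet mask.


/20 means 20 network bits, 12 host bits
Binary: 11111111111111111111000000000000
Mask: 255.255.240.0


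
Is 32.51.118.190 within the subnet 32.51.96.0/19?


Subnet network: 32.51.96.0
Test IP AND mask: 32.51.96.0
Yes, 32.51.118.190 is in 32.51.96.0/19


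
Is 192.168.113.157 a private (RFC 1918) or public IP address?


RFC 1918 private ranges:
  10.0.0.0/8 (10.0.0.0 - 10.255.255.255)
  172.16.0.0/12 (172.16.0.0 - 172.31.255.255)
  192.168.0.0/16 (192.168.0.0 - 192.168.255.255)
Private (in 192.168.0.0/16)


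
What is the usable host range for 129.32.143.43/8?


Network: 129.0.0.0
Broadcast: 129.255.255.255
First usable = network + 1
Last usable = broadcast - 1
Range: 129.0.0.1 to 129.255.255.254


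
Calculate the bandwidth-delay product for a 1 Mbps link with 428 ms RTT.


BDP = bandwidth * RTT
= 1 Mbps * 428 ms
= 1 * 1e6 * 428 / 1000 bits
= 428000 bits
= 53500 bytes
= 52.2461 KB
BDP = 428000 bits (53500 bytes)


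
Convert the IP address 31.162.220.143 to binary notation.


31 = 00011111
162 = 10100010
220 = 11011100
143 = 10001111
Binary: 00011111.10100010.11011100.10001111


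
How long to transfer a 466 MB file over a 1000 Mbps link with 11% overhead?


Effective throughput = 1000 * (1 - 11/100) = 890 Mbps
File size in Mb = 466 * 8 = 3728 Mb
Time = 3728 / 890
Time = 4.1888 seconds


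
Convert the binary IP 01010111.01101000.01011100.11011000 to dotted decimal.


01010111 = 87
01101000 = 104
01011100 = 92
11011000 = 216
IP: 87.104.92.216


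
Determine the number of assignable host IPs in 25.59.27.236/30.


Host bits = 32 - 30 = 2
Total addresses = 2^2 = 4
Usable = total - 2 (network and broadcast)
Usable hosts: 2


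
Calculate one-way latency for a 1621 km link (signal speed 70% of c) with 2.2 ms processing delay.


Speed = 0.7 * 3e5 km/s = 210000 km/s
Propagation delay = 1621 / 210000 = 0.0077 s = 7.719 ms
Processing delay = 2.2 ms
Total one-way latency = 9.919 ms


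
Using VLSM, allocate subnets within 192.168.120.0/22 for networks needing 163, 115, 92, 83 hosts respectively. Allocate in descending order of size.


163 hosts -> /24 (254 usable): 192.168.120.0/24
115 hosts -> /25 (126 usable): 192.168.121.0/25
92 hosts -> /25 (126 usable): 192.168.121.128/25
83 hosts -> /25 (126 usable): 192.168.122.0/25
Allocation: 192.168.120.0/24 (163 hosts, 254 usable); 192.168.121.0/25 (115 hosts, 126 usable); 192.168.121.128/25 (92 hosts, 126 usable); 192.168.122.0/25 (83 hosts, 126 usable)


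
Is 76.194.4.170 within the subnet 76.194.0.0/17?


Subnet network: 76.194.0.0
Test IP AND mask: 76.194.0.0
Yes, 76.194.4.170 is in 76.194.0.0/17


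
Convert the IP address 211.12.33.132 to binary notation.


211 = 11010011
12 = 00001100
33 = 00100001
132 = 10000100
Binary: 11010011.00001100.00100001.10000100


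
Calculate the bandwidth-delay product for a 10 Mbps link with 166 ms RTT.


BDP = bandwidth * RTT
= 10 Mbps * 166 ms
= 10 * 1e6 * 166 / 1000 bits
= 1660000 bits
= 207500 bytes
= 202.6367 KB
BDP = 1660000 bits (207500 bytes)


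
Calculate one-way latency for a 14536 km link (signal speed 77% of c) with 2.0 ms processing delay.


Speed = 0.77 * 3e5 km/s = 231000 km/s
Propagation delay = 14536 / 231000 = 0.0629 s = 62.9264 ms
Processing delay = 2.0 ms
Total one-way latency = 64.9264 ms


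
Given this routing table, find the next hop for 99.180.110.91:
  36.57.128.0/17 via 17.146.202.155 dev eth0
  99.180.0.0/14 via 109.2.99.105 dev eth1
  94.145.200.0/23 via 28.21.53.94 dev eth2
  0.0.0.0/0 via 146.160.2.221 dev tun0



Longest prefix match for 99.180.110.91:
  /17 36.57.128.0: no
  /14 99.180.0.0: MATCH
  /23 94.145.200.0: no
  /0 0.0.0.0: MATCH
Selected: next-hop 109.2.99.105 via eth1 (matched /14)


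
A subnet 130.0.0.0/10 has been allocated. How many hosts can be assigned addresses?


Host bits = 32 - 10 = 22
Total addresses = 2^22 = 4194304
Usable = total - 2 (network and broadcast)
Usable hosts: 4194302


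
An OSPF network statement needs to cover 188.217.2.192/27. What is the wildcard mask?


Subnet mask: 255.255.255.224
Wildcard = 255.255.255.255 - subnet mask
255 - 255 = 0
255 - 255 = 0
255 - 255 = 0
255 - 224 = 31
Wildcard: 0.0.0.31


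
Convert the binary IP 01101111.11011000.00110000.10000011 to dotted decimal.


01101111 = 111
11011000 = 216
00110000 = 48
10000011 = 131
IP: 111.216.48.131


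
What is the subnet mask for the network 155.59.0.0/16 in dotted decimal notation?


/16 means 16 network bits, 16 host bits
Binary: 11111111111111110000000000000000
Mask: 255.255.0.0


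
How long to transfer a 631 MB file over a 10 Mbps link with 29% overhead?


Effective throughput = 10 * (1 - 29/100) = 7.1 Mbps
File size in Mb = 631 * 8 = 5048 Mb
Time = 5048 / 7.1
Time = 710.9859 seconds


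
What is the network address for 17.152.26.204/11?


IP:   00010001.10011000.00011010.11001100
Mask: 11111111.11100000.00000000.00000000
AND operation:
Net:  00010001.10000000.00000000.00000000
Network: 17.128.0.0/11


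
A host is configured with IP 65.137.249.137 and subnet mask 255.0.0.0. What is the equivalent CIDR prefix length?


Binary: 11111111.00000000.00000000.00000000
Count leading 1s
Prefix: /8


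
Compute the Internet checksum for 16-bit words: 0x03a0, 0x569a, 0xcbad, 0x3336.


Sum all words (with carry folding):
+ 0x03a0 = 0x03a0
+ 0x569a = 0x5a3a
+ 0xcbad = 0x25e8
+ 0x3336 = 0x591e
One's complement: ~0x591e
Checksum = 0xa6e1


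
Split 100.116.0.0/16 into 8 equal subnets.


New prefix = 16 + 3 = 19
Each subnet has 8192 addresses
  100.116.0.0/19
  100.116.32.0/19
  100.116.64.0/19
  100.116.96.0/19
  100.116.128.0/19
  100.116.160.0/19
  100.116.192.0/19
  100.116.224.0/19
Subnets: 100.116.0.0/19, 100.116.32.0/19, 100.116.64.0/19, 100.116.96.0/19, 100.116.128.0/19, 100.116.160.0/19, 100.116.192.0/19, 100.116.224.0/19


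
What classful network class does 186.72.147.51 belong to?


First octet: 186
Binary: 10111010
10xxxxxx -> Class B (128-191)
Class B, default mask 255.255.0.0 (/16)


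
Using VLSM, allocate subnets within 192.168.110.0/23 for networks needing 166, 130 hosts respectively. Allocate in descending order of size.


166 hosts -> /24 (254 usable): 192.168.110.0/24
130 hosts -> /24 (254 usable): 192.168.111.0/24
Allocation: 192.168.110.0/24 (166 hosts, 254 usable); 192.168.111.0/24 (130 hosts, 254 usable)


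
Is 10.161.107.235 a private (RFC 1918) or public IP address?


RFC 1918 private ranges:
  10.0.0.0/8 (10.0.0.0 - 10.255.255.255)
  172.16.0.0/12 (172.16.0.0 - 172.31.255.255)
  192.168.0.0/16 (192.168.0.0 - 192.168.255.255)
Private (in 10.0.0.0/8)


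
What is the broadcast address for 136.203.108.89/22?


Network: 136.203.108.0/22
Host bits = 10
Set all host bits to 1:
Broadcast: 136.203.111.255


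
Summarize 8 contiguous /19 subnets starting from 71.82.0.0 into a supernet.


Original prefix: /19
Number of subnets: 8 = 2^3
New prefix = 19 - 3 = 16
Supernet: 71.82.0.0/16


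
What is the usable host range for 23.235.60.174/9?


Network: 23.128.0.0
Broadcast: 23.255.255.255
First usable = network + 1
Last usable = broadcast - 1
Range: 23.128.0.1 to 23.255.255.254


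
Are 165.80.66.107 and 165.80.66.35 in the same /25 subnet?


Mask: 255.255.255.128
165.80.66.107 AND mask = 165.80.66.0
165.80.66.35 AND mask = 165.80.66.0
Yes, same subnet (165.80.66.0)


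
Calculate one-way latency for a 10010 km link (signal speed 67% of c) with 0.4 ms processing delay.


Speed = 0.67 * 3e5 km/s = 201000 km/s
Propagation delay = 10010 / 201000 = 0.0498 s = 49.801 ms
Processing delay = 0.4 ms
Total one-way latency = 50.201 ms


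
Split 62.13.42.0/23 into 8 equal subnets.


New prefix = 23 + 3 = 26
Each subnet has 64 addresses
  62.13.42.0/26
  62.13.42.64/26
  62.13.42.128/26
  62.13.42.192/26
  62.13.43.0/26
  62.13.43.64/26
  62.13.43.128/26
  62.13.43.192/26
Subnets: 62.13.42.0/26, 62.13.42.64/26, 62.13.42.128/26, 62.13.42.192/26, 62.13.43.0/26, 62.13.43.64/26, 62.13.43.128/26, 62.13.43.192/26


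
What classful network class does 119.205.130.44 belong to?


First octet: 119
Binary: 01110111
0xxxxxxx -> Class A (1-126)
Class A, default mask 255.0.0.0 (/8)


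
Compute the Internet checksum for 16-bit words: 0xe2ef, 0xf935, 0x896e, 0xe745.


Sum all words (with carry folding):
+ 0xe2ef = 0xe2ef
+ 0xf935 = 0xdc25
+ 0x896e = 0x6594
+ 0xe745 = 0x4cda
One's complement: ~0x4cda
Checksum = 0xb325


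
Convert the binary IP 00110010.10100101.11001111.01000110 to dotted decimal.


00110010 = 50
10100101 = 165
11001111 = 207
01000110 = 70
IP: 50.165.207.70


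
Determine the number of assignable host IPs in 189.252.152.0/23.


Host bits = 32 - 23 = 9
Total addresses = 2^9 = 512
Usable = total - 2 (network and broadcast)
Usable hosts: 510


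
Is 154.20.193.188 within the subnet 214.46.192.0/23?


Subnet network: 214.46.192.0
Test IP AND mask: 154.20.192.0
No, 154.20.193.188 is not in 214.46.192.0/23


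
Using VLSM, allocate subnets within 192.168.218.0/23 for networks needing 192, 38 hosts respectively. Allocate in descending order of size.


192 hosts -> /24 (254 usable): 192.168.218.0/24
38 hosts -> /26 (62 usable): 192.168.219.0/26
Allocation: 192.168.218.0/24 (192 hosts, 254 usable); 192.168.219.0/26 (38 hosts, 62 usable)


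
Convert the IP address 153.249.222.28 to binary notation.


153 = 10011001
249 = 11111001
222 = 11011110
28 = 00011100
Binary: 10011001.11111001.11011110.00011100


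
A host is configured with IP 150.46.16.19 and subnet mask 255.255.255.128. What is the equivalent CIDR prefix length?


Binary: 11111111.11111111.11111111.10000000
Count leading 1s
Prefix: /25


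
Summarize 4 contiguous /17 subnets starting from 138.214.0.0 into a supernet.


Original prefix: /17
Number of subnets: 4 = 2^2
New prefix = 17 - 2 = 15
Supernet: 138.214.0.0/15


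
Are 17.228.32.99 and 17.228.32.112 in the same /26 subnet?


Mask: 255.255.255.192
17.228.32.99 AND mask = 17.228.32.64
17.228.32.112 AND mask = 17.228.32.64
Yes, same subnet (17.228.32.64)


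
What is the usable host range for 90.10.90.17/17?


Network: 90.10.0.0
Broadcast: 90.10.127.255
First usable = network + 1
Last usable = broadcast - 1
Range: 90.10.0.1 to 90.10.127.254


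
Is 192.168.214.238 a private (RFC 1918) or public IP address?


RFC 1918 private ranges:
  10.0.0.0/8 (10.0.0.0 - 10.255.255.255)
  172.16.0.0/12 (172.16.0.0 - 172.31.255.255)
  192.168.0.0/16 (192.168.0.0 - 192.168.255.255)
Private (in 192.168.0.0/16)


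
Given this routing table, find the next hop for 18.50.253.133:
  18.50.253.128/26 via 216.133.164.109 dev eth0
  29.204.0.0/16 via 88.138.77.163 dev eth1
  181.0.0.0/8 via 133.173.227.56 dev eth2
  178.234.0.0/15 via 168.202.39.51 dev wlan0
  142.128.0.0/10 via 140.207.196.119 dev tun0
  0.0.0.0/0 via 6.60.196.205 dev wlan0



Longest prefix match for 18.50.253.133:
  /26 18.50.253.128: MATCH
  /16 29.204.0.0: no
  /8 181.0.0.0: no
  /15 178.234.0.0: no
  /10 142.128.0.0: no
  /0 0.0.0.0: MATCH
Selected: next-hop 216.133.164.109 via eth0 (matched /26)


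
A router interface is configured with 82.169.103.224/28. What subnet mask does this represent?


/28 means 28 network bits, 4 host bits
Binary: 11111111111111111111111111110000
Mask: 255.255.255.240


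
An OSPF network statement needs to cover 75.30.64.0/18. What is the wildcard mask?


Subnet mask: 255.255.192.0
Wildcard = 255.255.255.255 - subnet mask
255 - 255 = 0
255 - 255 = 0
255 - 192 = 63
255 - 0 = 255
Wildcard: 0.0.63.255


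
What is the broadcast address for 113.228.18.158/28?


Network: 113.228.18.144/28
Host bits = 4
Set all host bits to 1:
Broadcast: 113.228.18.159


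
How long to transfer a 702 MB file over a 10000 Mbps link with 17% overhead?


Effective throughput = 10000 * (1 - 17/100) = 8300 Mbps
File size in Mb = 702 * 8 = 5616 Mb
Time = 5616 / 8300
Time = 0.6766 seconds


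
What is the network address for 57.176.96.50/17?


IP:   00111001.10110000.01100000.00110010
Mask: 11111111.11111111.10000000.00000000
AND operation:
Net:  00111001.10110000.00000000.00000000
Network: 57.176.0.0/17


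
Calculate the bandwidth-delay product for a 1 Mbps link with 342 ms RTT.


BDP = bandwidth * RTT
= 1 Mbps * 342 ms
= 1 * 1e6 * 342 / 1000 bits
= 342000 bits
= 42750 bytes
= 41.748 KB
BDP = 342000 bits (42750 bytes)


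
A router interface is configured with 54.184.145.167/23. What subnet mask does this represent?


/23 means 23 network bits, 9 host bits
Binary: 11111111111111111111111000000000
Mask: 255.255.254.0


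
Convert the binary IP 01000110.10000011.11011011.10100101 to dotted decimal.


01000110 = 70
10000011 = 131
11011011 = 219
10100101 = 165
IP: 70.131.219.165


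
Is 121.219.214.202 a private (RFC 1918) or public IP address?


RFC 1918 private ranges:
  10.0.0.0/8 (10.0.0.0 - 10.255.255.255)
  172.16.0.0/12 (172.16.0.0 - 172.31.255.255)
  192.168.0.0/16 (192.168.0.0 - 192.168.255.255)
Public (not in any RFC 1918 range)


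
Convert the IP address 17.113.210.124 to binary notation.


17 = 00010001
113 = 01110001
210 = 11010010
124 = 01111100
Binary: 00010001.01110001.11010010.01111100


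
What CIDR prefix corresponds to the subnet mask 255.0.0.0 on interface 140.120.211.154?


Binary: 11111111.00000000.00000000.00000000
Count leading 1s
Prefix: /8


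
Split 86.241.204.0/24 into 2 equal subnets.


New prefix = 24 + 1 = 25
Each subnet has 128 addresses
  86.241.204.0/25
  86.241.204.128/25
Subnets: 86.241.204.0/25, 86.241.204.128/25


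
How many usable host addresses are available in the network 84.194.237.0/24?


Host bits = 32 - 24 = 8
Total addresses = 2^8 = 256
Usable = total - 2 (network and broadcast)
Usable hosts: 254


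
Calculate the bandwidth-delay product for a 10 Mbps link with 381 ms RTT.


BDP = bandwidth * RTT
= 10 Mbps * 381 ms
= 10 * 1e6 * 381 / 1000 bits
= 3810000 bits
= 476250 bytes
= 465.0879 KB
BDP = 3810000 bits (476250 bytes)


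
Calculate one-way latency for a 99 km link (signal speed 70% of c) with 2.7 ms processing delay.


Speed = 0.7 * 3e5 km/s = 210000 km/s
Propagation delay = 99 / 210000 = 0.0005 s = 0.4714 ms
Processing delay = 2.7 ms
Total one-way latency = 3.1714 ms


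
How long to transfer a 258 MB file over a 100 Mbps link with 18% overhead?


Effective throughput = 100 * (1 - 18/100) = 82 Mbps
File size in Mb = 258 * 8 = 2064 Mb
Time = 2064 / 82
Time = 25.1707 seconds


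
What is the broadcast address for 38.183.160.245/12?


Network: 38.176.0.0/12
Host bits = 20
Set all host bits to 1:
Broadcast: 38.191.255.255


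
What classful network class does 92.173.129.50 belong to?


First octet: 92
Binary: 01011100
0xxxxxxx -> Class A (1-126)
Class A, default mask 255.0.0.0 (/8)


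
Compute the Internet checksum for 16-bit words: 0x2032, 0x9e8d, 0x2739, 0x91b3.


Sum all words (with carry folding):
+ 0x2032 = 0x2032
+ 0x9e8d = 0xbebf
+ 0x2739 = 0xe5f8
+ 0x91b3 = 0x77ac
One's complement: ~0x77ac
Checksum = 0x8853


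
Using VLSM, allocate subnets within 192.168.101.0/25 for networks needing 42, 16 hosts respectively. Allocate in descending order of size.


42 hosts -> /26 (62 usable): 192.168.101.0/26
16 hosts -> /27 (30 usable): 192.168.101.64/27
Allocation: 192.168.101.0/26 (42 hosts, 62 usable); 192.168.101.64/27 (16 hosts, 30 usable)


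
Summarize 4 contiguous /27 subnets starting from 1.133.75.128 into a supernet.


Original prefix: /27
Number of subnets: 4 = 2^2
New prefix = 27 - 2 = 25
Supernet: 1.133.75.128/25


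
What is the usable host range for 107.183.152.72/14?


Network: 107.180.0.0
Broadcast: 107.183.255.255
First usable = network + 1
Last usable = broadcast - 1
Range: 107.180.0.1 to 107.183.255.254


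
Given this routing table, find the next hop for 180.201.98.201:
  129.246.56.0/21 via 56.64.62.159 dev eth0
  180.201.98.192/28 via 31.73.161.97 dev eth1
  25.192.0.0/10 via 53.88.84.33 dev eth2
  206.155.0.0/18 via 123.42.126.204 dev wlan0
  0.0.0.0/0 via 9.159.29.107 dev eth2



Longest prefix match for 180.201.98.201:
  /21 129.246.56.0: no
  /28 180.201.98.192: MATCH
  /10 25.192.0.0: no
  /18 206.155.0.0: no
  /0 0.0.0.0: MATCH
Selected: next-hop 31.73.161.97 via eth1 (matched /28)


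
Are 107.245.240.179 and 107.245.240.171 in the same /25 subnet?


Mask: 255.255.255.128
107.245.240.179 AND mask = 107.245.240.128
107.245.240.171 AND mask = 107.245.240.128
Yes, same subnet (107.245.240.128)


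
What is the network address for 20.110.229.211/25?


IP:   00010100.01101110.11100101.11010011
Mask: 11111111.11111111.11111111.10000000
AND operation:
Net:  00010100.01101110.11100101.10000000
Network: 20.110.229.128/25


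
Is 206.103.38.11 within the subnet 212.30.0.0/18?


Subnet network: 212.30.0.0
Test IP AND mask: 206.103.0.0
No, 206.103.38.11 is not in 212.30.0.0/18


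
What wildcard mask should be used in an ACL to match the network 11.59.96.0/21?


Subnet mask: 255.255.248.0
Wildcard = 255.255.255.255 - subnet mask
255 - 255 = 0
255 - 255 = 0
255 - 248 = 7
255 - 0 = 255
Wildcard: 0.0.7.255


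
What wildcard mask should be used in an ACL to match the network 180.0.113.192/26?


Subnet mask: 255.255.255.192
Wildcard = 255.255.255.255 - subnet mask
255 - 255 = 0
255 - 255 = 0
255 - 255 = 0
255 - 192 = 63
Wildcard: 0.0.0.63
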